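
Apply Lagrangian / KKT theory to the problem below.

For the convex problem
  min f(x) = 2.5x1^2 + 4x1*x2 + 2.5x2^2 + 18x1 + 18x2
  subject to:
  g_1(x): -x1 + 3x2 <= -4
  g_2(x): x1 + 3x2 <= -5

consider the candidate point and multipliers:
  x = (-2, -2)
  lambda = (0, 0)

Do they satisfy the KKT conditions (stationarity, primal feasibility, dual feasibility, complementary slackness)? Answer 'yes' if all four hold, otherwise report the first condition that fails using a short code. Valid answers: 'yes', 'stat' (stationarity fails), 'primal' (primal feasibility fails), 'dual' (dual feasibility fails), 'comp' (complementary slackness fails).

Gradient of f: grad f(x) = Q x + c = (0, 0)
Constraint values g_i(x) = a_i^T x - b_i:
  g_1((-2, -2)) = 0
  g_2((-2, -2)) = -3
Stationarity residual: grad f(x) + sum_i lambda_i a_i = (0, 0)
  -> stationarity OK
Primal feasibility (all g_i <= 0): OK
Dual feasibility (all lambda_i >= 0): OK
Complementary slackness (lambda_i * g_i(x) = 0 for all i): OK

Verdict: yes, KKT holds.

yes


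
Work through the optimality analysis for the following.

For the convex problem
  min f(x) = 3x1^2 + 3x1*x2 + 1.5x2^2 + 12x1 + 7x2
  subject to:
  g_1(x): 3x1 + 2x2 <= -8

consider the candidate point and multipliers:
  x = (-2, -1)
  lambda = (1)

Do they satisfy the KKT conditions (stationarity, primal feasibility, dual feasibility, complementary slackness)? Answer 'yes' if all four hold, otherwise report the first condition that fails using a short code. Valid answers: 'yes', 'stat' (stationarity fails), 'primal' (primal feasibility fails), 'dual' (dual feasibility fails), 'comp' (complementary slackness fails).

Gradient of f: grad f(x) = Q x + c = (-3, -2)
Constraint values g_i(x) = a_i^T x - b_i:
  g_1((-2, -1)) = 0
Stationarity residual: grad f(x) + sum_i lambda_i a_i = (0, 0)
  -> stationarity OK
Primal feasibility (all g_i <= 0): OK
Dual feasibility (all lambda_i >= 0): OK
Complementary slackness (lambda_i * g_i(x) = 0 for all i): OK

Verdict: yes, KKT holds.

yes


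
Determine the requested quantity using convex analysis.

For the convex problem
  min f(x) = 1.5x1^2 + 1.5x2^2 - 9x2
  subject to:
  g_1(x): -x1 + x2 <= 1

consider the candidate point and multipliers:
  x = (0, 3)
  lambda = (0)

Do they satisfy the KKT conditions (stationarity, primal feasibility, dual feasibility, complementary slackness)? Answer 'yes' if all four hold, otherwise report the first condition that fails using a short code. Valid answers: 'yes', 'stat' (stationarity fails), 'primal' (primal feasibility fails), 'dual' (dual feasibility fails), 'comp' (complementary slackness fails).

Gradient of f: grad f(x) = Q x + c = (0, 0)
Constraint values g_i(x) = a_i^T x - b_i:
  g_1((0, 3)) = 2
Stationarity residual: grad f(x) + sum_i lambda_i a_i = (0, 0)
  -> stationarity OK
Primal feasibility (all g_i <= 0): FAILS
Dual feasibility (all lambda_i >= 0): OK
Complementary slackness (lambda_i * g_i(x) = 0 for all i): OK

Verdict: the first failing condition is primal_feasibility -> primal.

primal


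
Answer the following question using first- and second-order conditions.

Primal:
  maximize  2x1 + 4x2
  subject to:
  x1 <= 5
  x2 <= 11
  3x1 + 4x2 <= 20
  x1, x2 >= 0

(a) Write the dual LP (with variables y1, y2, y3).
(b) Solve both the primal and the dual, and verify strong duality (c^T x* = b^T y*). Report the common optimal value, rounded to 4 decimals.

The standard primal-dual pair for 'max c^T x s.t. A x <= b, x >= 0' is:
  Dual:  min b^T y  s.t.  A^T y >= c,  y >= 0.

So the dual LP is:
  minimize  5y1 + 11y2 + 20y3
  subject to:
    y1 + 3y3 >= 2
    y2 + 4y3 >= 4
    y1, y2, y3 >= 0

Solving the primal: x* = (0, 5).
  primal value c^T x* = 20.
Solving the dual: y* = (0, 0, 1).
  dual value b^T y* = 20.
Strong duality: c^T x* = b^T y*. Confirmed.

20


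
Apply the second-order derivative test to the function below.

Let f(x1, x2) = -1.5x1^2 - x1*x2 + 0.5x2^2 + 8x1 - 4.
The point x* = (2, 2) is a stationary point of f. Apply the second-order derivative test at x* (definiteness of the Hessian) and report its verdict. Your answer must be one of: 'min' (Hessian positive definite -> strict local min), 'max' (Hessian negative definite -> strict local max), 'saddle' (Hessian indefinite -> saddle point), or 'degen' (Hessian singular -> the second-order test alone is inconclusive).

Compute the Hessian H = grad^2 f:
  H = [[-3, -1], [-1, 1]]
Verify stationarity: grad f(x*) = H x* + g = (0, 0).
Eigenvalues of H: -3.2361, 1.2361.
Eigenvalues have mixed signs, so H is indefinite -> x* is a saddle point.

saddle


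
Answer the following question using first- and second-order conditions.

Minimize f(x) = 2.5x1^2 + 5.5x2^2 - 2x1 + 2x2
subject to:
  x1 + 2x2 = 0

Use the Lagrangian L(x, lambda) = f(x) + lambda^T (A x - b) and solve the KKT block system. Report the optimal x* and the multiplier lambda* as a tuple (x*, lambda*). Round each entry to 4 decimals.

Form the Lagrangian:
  L(x, lambda) = (1/2) x^T Q x + c^T x + lambda^T (A x - b)
Stationarity (grad_x L = 0): Q x + c + A^T lambda = 0.
Primal feasibility: A x = b.

This gives the KKT block system:
  [ Q   A^T ] [ x     ]   [-c ]
  [ A    0  ] [ lambda ] = [ b ]

Solving the linear system:
  x*      = (0.3871, -0.1935)
  lambda* = (0.0645)
  f(x*)   = -0.5806

x* = (0.3871, -0.1935), lambda* = (0.0645)


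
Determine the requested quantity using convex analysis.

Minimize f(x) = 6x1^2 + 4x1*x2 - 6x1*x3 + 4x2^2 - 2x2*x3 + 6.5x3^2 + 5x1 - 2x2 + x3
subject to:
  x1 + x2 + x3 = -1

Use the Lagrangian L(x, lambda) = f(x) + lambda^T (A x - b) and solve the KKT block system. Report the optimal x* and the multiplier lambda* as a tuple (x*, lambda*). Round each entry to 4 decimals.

Form the Lagrangian:
  L(x, lambda) = (1/2) x^T Q x + c^T x + lambda^T (A x - b)
Stationarity (grad_x L = 0): Q x + c + A^T lambda = 0.
Primal feasibility: A x = b.

This gives the KKT block system:
  [ Q   A^T ] [ x     ]   [-c ]
  [ A    0  ] [ lambda ] = [ b ]

Solving the linear system:
  x*      = (-0.9167, 0.4367, -0.52)
  lambda* = (1.1333)
  f(x*)   = -2.4217

x* = (-0.9167, 0.4367, -0.52), lambda* = (1.1333)


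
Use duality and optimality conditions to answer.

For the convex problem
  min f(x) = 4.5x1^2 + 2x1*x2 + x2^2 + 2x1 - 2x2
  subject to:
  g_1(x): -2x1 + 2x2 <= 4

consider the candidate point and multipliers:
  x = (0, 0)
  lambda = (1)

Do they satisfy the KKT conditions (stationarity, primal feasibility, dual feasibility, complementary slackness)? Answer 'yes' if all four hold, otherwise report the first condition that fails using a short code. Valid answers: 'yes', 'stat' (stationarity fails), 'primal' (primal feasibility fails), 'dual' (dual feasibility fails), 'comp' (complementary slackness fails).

Gradient of f: grad f(x) = Q x + c = (2, -2)
Constraint values g_i(x) = a_i^T x - b_i:
  g_1((0, 0)) = -4
Stationarity residual: grad f(x) + sum_i lambda_i a_i = (0, 0)
  -> stationarity OK
Primal feasibility (all g_i <= 0): OK
Dual feasibility (all lambda_i >= 0): OK
Complementary slackness (lambda_i * g_i(x) = 0 for all i): FAILS

Verdict: the first failing condition is complementary_slackness -> comp.

comp


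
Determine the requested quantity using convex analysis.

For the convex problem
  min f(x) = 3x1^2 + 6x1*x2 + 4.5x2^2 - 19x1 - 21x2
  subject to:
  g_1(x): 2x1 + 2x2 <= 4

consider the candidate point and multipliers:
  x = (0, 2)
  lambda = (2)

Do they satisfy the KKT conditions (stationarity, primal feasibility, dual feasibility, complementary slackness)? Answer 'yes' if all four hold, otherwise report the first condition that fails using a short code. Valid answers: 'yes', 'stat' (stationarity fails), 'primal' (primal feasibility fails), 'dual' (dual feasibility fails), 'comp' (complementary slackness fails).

Gradient of f: grad f(x) = Q x + c = (-7, -3)
Constraint values g_i(x) = a_i^T x - b_i:
  g_1((0, 2)) = 0
Stationarity residual: grad f(x) + sum_i lambda_i a_i = (-3, 1)
  -> stationarity FAILS
Primal feasibility (all g_i <= 0): OK
Dual feasibility (all lambda_i >= 0): OK
Complementary slackness (lambda_i * g_i(x) = 0 for all i): OK

Verdict: the first failing condition is stationarity -> stat.

stat


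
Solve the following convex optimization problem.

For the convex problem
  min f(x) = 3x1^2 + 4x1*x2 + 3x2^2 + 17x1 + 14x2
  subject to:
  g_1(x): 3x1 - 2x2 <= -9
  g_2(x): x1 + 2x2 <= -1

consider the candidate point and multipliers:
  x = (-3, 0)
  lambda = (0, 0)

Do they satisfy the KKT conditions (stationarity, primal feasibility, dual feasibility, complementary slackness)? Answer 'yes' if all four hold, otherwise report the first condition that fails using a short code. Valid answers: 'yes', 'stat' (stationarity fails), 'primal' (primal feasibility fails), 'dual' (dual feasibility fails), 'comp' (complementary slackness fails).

Gradient of f: grad f(x) = Q x + c = (-1, 2)
Constraint values g_i(x) = a_i^T x - b_i:
  g_1((-3, 0)) = 0
  g_2((-3, 0)) = -2
Stationarity residual: grad f(x) + sum_i lambda_i a_i = (-1, 2)
  -> stationarity FAILS
Primal feasibility (all g_i <= 0): OK
Dual feasibility (all lambda_i >= 0): OK
Complementary slackness (lambda_i * g_i(x) = 0 for all i): OK

Verdict: the first failing condition is stationarity -> stat.

stat


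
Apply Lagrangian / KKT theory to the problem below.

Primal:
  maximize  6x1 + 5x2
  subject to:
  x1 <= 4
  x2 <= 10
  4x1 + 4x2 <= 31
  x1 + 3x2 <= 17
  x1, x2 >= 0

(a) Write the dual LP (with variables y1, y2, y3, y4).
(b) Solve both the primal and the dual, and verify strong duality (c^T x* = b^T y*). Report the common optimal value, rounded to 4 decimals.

The standard primal-dual pair for 'max c^T x s.t. A x <= b, x >= 0' is:
  Dual:  min b^T y  s.t.  A^T y >= c,  y >= 0.

So the dual LP is:
  minimize  4y1 + 10y2 + 31y3 + 17y4
  subject to:
    y1 + 4y3 + y4 >= 6
    y2 + 4y3 + 3y4 >= 5
    y1, y2, y3, y4 >= 0

Solving the primal: x* = (4, 3.75).
  primal value c^T x* = 42.75.
Solving the dual: y* = (1, 0, 1.25, 0).
  dual value b^T y* = 42.75.
Strong duality: c^T x* = b^T y*. Confirmed.

42.75


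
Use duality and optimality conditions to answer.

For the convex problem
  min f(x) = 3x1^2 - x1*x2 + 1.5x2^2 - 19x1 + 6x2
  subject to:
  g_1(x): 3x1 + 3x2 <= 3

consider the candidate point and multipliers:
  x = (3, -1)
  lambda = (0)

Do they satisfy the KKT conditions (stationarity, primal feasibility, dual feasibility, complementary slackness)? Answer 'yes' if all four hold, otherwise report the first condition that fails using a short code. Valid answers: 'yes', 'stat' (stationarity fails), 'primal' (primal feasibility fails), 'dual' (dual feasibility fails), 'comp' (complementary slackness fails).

Gradient of f: grad f(x) = Q x + c = (0, 0)
Constraint values g_i(x) = a_i^T x - b_i:
  g_1((3, -1)) = 3
Stationarity residual: grad f(x) + sum_i lambda_i a_i = (0, 0)
  -> stationarity OK
Primal feasibility (all g_i <= 0): FAILS
Dual feasibility (all lambda_i >= 0): OK
Complementary slackness (lambda_i * g_i(x) = 0 for all i): OK

Verdict: the first failing condition is primal_feasibility -> primal.

primal


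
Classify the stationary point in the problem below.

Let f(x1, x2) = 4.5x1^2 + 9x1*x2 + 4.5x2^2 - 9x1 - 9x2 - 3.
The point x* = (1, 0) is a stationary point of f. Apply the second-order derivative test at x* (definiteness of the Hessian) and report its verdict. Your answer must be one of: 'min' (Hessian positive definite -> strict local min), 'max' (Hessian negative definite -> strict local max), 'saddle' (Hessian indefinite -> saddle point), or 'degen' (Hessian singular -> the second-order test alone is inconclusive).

Compute the Hessian H = grad^2 f:
  H = [[9, 9], [9, 9]]
Verify stationarity: grad f(x*) = H x* + g = (0, 0).
Eigenvalues of H: 0, 18.
H has a zero eigenvalue (singular; positive semidefinite but not definite), so H is neither positive definite, negative definite, nor indefinite. The second-order test alone is inconclusive -> degen.
(Indeed, f is constant along the null direction of H through x*, so x* is not a strict local extremum.)

degen


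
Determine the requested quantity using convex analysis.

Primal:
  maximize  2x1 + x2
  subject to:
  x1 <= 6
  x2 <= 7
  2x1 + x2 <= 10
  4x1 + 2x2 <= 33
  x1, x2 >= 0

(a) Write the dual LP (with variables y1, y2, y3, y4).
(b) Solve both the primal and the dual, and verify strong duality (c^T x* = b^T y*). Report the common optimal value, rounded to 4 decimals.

The standard primal-dual pair for 'max c^T x s.t. A x <= b, x >= 0' is:
  Dual:  min b^T y  s.t.  A^T y >= c,  y >= 0.

So the dual LP is:
  minimize  6y1 + 7y2 + 10y3 + 33y4
  subject to:
    y1 + 2y3 + 4y4 >= 2
    y2 + y3 + 2y4 >= 1
    y1, y2, y3, y4 >= 0

Solving the primal: x* = (5, 0).
  primal value c^T x* = 10.
Solving the dual: y* = (0, 0, 1, 0).
  dual value b^T y* = 10.
Strong duality: c^T x* = b^T y*. Confirmed.

10


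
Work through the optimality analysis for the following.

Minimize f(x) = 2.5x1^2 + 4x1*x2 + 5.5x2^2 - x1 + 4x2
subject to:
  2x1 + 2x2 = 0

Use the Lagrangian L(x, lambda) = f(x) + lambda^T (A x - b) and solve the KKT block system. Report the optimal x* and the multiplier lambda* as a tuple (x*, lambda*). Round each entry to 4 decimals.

Form the Lagrangian:
  L(x, lambda) = (1/2) x^T Q x + c^T x + lambda^T (A x - b)
Stationarity (grad_x L = 0): Q x + c + A^T lambda = 0.
Primal feasibility: A x = b.

This gives the KKT block system:
  [ Q   A^T ] [ x     ]   [-c ]
  [ A    0  ] [ lambda ] = [ b ]

Solving the linear system:
  x*      = (0.625, -0.625)
  lambda* = (0.1875)
  f(x*)   = -1.5625

x* = (0.625, -0.625), lambda* = (0.1875)


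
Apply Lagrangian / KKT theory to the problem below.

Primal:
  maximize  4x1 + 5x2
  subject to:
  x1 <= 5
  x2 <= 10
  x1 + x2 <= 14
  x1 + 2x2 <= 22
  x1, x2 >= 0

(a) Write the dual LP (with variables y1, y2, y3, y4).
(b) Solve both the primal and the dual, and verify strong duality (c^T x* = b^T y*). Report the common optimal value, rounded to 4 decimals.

The standard primal-dual pair for 'max c^T x s.t. A x <= b, x >= 0' is:
  Dual:  min b^T y  s.t.  A^T y >= c,  y >= 0.

So the dual LP is:
  minimize  5y1 + 10y2 + 14y3 + 22y4
  subject to:
    y1 + y3 + y4 >= 4
    y2 + y3 + 2y4 >= 5
    y1, y2, y3, y4 >= 0

Solving the primal: x* = (5, 8.5).
  primal value c^T x* = 62.5.
Solving the dual: y* = (1.5, 0, 0, 2.5).
  dual value b^T y* = 62.5.
Strong duality: c^T x* = b^T y*. Confirmed.

62.5


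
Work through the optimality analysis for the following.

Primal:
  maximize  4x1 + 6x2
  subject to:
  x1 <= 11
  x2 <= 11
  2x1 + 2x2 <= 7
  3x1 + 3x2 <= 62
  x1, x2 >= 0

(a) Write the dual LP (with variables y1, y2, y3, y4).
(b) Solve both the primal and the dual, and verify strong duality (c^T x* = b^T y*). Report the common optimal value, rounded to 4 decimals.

The standard primal-dual pair for 'max c^T x s.t. A x <= b, x >= 0' is:
  Dual:  min b^T y  s.t.  A^T y >= c,  y >= 0.

So the dual LP is:
  minimize  11y1 + 11y2 + 7y3 + 62y4
  subject to:
    y1 + 2y3 + 3y4 >= 4
    y2 + 2y3 + 3y4 >= 6
    y1, y2, y3, y4 >= 0

Solving the primal: x* = (0, 3.5).
  primal value c^T x* = 21.
Solving the dual: y* = (0, 0, 3, 0).
  dual value b^T y* = 21.
Strong duality: c^T x* = b^T y*. Confirmed.

21


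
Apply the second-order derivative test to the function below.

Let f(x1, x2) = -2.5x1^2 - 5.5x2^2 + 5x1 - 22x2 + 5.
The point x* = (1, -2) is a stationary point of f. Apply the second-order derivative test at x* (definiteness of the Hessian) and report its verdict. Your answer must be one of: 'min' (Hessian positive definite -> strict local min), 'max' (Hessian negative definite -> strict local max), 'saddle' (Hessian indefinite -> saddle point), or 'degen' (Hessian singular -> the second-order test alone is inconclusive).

Compute the Hessian H = grad^2 f:
  H = [[-5, 0], [0, -11]]
Verify stationarity: grad f(x*) = H x* + g = (0, 0).
Eigenvalues of H: -11, -5.
Both eigenvalues < 0, so H is negative definite -> x* is a strict local max.

max


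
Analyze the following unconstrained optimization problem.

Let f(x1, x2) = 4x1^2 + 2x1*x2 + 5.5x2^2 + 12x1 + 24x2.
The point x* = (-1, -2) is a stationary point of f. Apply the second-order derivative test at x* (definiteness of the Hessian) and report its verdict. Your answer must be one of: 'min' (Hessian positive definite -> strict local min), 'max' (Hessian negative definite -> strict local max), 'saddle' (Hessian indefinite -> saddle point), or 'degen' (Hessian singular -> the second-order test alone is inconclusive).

Compute the Hessian H = grad^2 f:
  H = [[8, 2], [2, 11]]
Verify stationarity: grad f(x*) = H x* + g = (0, 0).
Eigenvalues of H: 7, 12.
Both eigenvalues > 0, so H is positive definite -> x* is a strict local min.

min


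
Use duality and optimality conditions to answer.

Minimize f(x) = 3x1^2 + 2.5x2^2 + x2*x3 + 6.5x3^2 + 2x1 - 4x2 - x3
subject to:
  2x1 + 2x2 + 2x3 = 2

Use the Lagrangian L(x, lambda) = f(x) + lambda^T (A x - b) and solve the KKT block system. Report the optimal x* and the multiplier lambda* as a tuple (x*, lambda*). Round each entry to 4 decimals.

Form the Lagrangian:
  L(x, lambda) = (1/2) x^T Q x + c^T x + lambda^T (A x - b)
Stationarity (grad_x L = 0): Q x + c + A^T lambda = 0.
Primal feasibility: A x = b.

This gives the KKT block system:
  [ Q   A^T ] [ x     ]   [-c ]
  [ A    0  ] [ lambda ] = [ b ]

Solving the linear system:
  x*      = (-0.125, 1.0312, 0.0937)
  lambda* = (-0.625)
  f(x*)   = -1.6094

x* = (-0.125, 1.0312, 0.0937), lambda* = (-0.625)


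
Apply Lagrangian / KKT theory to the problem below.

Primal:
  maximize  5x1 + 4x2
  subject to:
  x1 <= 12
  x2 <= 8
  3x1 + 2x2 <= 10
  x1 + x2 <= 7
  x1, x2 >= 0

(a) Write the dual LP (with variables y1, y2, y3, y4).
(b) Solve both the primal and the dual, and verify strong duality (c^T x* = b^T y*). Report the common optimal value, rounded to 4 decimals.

The standard primal-dual pair for 'max c^T x s.t. A x <= b, x >= 0' is:
  Dual:  min b^T y  s.t.  A^T y >= c,  y >= 0.

So the dual LP is:
  minimize  12y1 + 8y2 + 10y3 + 7y4
  subject to:
    y1 + 3y3 + y4 >= 5
    y2 + 2y3 + y4 >= 4
    y1, y2, y3, y4 >= 0

Solving the primal: x* = (0, 5).
  primal value c^T x* = 20.
Solving the dual: y* = (0, 0, 2, 0).
  dual value b^T y* = 20.
Strong duality: c^T x* = b^T y*. Confirmed.

20


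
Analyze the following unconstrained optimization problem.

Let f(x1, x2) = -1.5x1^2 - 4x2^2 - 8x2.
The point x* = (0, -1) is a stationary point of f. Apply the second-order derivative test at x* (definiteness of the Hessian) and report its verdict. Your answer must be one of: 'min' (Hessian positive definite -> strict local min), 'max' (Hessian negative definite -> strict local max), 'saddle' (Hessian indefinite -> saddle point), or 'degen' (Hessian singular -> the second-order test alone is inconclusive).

Compute the Hessian H = grad^2 f:
  H = [[-3, 0], [0, -8]]
Verify stationarity: grad f(x*) = H x* + g = (0, 0).
Eigenvalues of H: -8, -3.
Both eigenvalues < 0, so H is negative definite -> x* is a strict local max.

max


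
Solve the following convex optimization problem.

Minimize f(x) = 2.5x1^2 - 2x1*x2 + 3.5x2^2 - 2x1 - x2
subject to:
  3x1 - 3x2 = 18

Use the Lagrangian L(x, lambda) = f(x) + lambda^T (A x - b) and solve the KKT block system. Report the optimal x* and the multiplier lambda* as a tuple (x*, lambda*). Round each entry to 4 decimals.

Form the Lagrangian:
  L(x, lambda) = (1/2) x^T Q x + c^T x + lambda^T (A x - b)
Stationarity (grad_x L = 0): Q x + c + A^T lambda = 0.
Primal feasibility: A x = b.

This gives the KKT block system:
  [ Q   A^T ] [ x     ]   [-c ]
  [ A    0  ] [ lambda ] = [ b ]

Solving the linear system:
  x*      = (4.125, -1.875)
  lambda* = (-7.4583)
  f(x*)   = 63.9375

x* = (4.125, -1.875), lambda* = (-7.4583)


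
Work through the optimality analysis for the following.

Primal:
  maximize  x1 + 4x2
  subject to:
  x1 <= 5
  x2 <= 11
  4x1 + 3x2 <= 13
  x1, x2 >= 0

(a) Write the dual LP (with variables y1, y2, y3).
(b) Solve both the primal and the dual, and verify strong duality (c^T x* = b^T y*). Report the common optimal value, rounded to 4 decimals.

The standard primal-dual pair for 'max c^T x s.t. A x <= b, x >= 0' is:
  Dual:  min b^T y  s.t.  A^T y >= c,  y >= 0.

So the dual LP is:
  minimize  5y1 + 11y2 + 13y3
  subject to:
    y1 + 4y3 >= 1
    y2 + 3y3 >= 4
    y1, y2, y3 >= 0

Solving the primal: x* = (0, 4.3333).
  primal value c^T x* = 17.3333.
Solving the dual: y* = (0, 0, 1.3333).
  dual value b^T y* = 17.3333.
Strong duality: c^T x* = b^T y*. Confirmed.

17.3333


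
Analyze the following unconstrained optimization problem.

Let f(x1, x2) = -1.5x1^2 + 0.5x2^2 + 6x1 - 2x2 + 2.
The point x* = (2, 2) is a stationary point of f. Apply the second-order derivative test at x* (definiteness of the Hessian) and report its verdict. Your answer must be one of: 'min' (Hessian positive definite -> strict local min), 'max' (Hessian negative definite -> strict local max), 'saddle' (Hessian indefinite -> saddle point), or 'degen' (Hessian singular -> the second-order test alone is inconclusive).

Compute the Hessian H = grad^2 f:
  H = [[-3, 0], [0, 1]]
Verify stationarity: grad f(x*) = H x* + g = (0, 0).
Eigenvalues of H: -3, 1.
Eigenvalues have mixed signs, so H is indefinite -> x* is a saddle point.

saddle


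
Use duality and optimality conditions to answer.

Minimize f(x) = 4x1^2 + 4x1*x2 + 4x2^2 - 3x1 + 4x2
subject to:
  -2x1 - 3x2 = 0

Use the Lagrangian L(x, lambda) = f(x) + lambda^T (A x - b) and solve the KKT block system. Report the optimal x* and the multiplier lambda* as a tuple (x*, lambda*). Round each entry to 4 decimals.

Form the Lagrangian:
  L(x, lambda) = (1/2) x^T Q x + c^T x + lambda^T (A x - b)
Stationarity (grad_x L = 0): Q x + c + A^T lambda = 0.
Primal feasibility: A x = b.

This gives the KKT block system:
  [ Q   A^T ] [ x     ]   [-c ]
  [ A    0  ] [ lambda ] = [ b ]

Solving the linear system:
  x*      = (0.9107, -0.6071)
  lambda* = (0.9286)
  f(x*)   = -2.5804

x* = (0.9107, -0.6071), lambda* = (0.9286)


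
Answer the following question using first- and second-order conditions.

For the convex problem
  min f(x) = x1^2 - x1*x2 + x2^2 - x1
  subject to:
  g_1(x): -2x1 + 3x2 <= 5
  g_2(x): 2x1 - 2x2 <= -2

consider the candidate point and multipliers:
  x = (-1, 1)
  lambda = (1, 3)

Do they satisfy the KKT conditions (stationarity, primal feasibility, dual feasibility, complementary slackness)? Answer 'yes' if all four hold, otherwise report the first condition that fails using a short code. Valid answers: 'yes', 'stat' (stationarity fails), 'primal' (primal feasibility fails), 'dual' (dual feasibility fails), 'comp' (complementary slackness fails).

Gradient of f: grad f(x) = Q x + c = (-4, 3)
Constraint values g_i(x) = a_i^T x - b_i:
  g_1((-1, 1)) = 0
  g_2((-1, 1)) = -2
Stationarity residual: grad f(x) + sum_i lambda_i a_i = (0, 0)
  -> stationarity OK
Primal feasibility (all g_i <= 0): OK
Dual feasibility (all lambda_i >= 0): OK
Complementary slackness (lambda_i * g_i(x) = 0 for all i): FAILS

Verdict: the first failing condition is complementary_slackness -> comp.

comp


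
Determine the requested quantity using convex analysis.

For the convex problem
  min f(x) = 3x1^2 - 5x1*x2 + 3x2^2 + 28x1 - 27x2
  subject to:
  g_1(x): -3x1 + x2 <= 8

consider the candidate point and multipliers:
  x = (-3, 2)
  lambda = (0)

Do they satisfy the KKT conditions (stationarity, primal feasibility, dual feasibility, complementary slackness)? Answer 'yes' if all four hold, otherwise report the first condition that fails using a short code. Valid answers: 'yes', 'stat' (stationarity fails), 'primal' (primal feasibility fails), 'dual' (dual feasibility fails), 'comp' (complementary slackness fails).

Gradient of f: grad f(x) = Q x + c = (0, 0)
Constraint values g_i(x) = a_i^T x - b_i:
  g_1((-3, 2)) = 3
Stationarity residual: grad f(x) + sum_i lambda_i a_i = (0, 0)
  -> stationarity OK
Primal feasibility (all g_i <= 0): FAILS
Dual feasibility (all lambda_i >= 0): OK
Complementary slackness (lambda_i * g_i(x) = 0 for all i): OK

Verdict: the first failing condition is primal_feasibility -> primal.

primal


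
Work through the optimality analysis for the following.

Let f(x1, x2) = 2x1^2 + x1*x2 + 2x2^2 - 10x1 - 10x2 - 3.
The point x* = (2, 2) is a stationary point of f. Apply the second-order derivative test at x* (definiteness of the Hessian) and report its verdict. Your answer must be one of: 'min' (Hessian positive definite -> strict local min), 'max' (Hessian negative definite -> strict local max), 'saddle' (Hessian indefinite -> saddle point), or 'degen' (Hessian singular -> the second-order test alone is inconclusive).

Compute the Hessian H = grad^2 f:
  H = [[4, 1], [1, 4]]
Verify stationarity: grad f(x*) = H x* + g = (0, 0).
Eigenvalues of H: 3, 5.
Both eigenvalues > 0, so H is positive definite -> x* is a strict local min.

min


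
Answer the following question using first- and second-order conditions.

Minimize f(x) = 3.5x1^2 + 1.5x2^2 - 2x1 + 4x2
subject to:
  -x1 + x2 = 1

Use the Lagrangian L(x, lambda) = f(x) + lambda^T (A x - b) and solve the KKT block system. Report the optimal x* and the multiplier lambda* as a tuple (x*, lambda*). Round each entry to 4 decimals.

Form the Lagrangian:
  L(x, lambda) = (1/2) x^T Q x + c^T x + lambda^T (A x - b)
Stationarity (grad_x L = 0): Q x + c + A^T lambda = 0.
Primal feasibility: A x = b.

This gives the KKT block system:
  [ Q   A^T ] [ x     ]   [-c ]
  [ A    0  ] [ lambda ] = [ b ]

Solving the linear system:
  x*      = (-0.5, 0.5)
  lambda* = (-5.5)
  f(x*)   = 4.25

x* = (-0.5, 0.5), lambda* = (-5.5)


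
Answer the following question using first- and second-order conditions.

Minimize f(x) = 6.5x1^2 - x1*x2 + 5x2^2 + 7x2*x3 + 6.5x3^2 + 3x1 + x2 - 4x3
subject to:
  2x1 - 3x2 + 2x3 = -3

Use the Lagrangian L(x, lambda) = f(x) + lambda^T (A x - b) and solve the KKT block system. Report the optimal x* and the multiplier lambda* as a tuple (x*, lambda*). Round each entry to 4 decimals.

Form the Lagrangian:
  L(x, lambda) = (1/2) x^T Q x + c^T x + lambda^T (A x - b)
Stationarity (grad_x L = 0): Q x + c + A^T lambda = 0.
Primal feasibility: A x = b.

This gives the KKT block system:
  [ Q   A^T ] [ x     ]   [-c ]
  [ A    0  ] [ lambda ] = [ b ]

Solving the linear system:
  x*      = (-0.4517, 0.5366, -0.2434)
  lambda* = (1.7044)
  f(x*)   = 2.6342

x* = (-0.4517, 0.5366, -0.2434), lambda* = (1.7044)


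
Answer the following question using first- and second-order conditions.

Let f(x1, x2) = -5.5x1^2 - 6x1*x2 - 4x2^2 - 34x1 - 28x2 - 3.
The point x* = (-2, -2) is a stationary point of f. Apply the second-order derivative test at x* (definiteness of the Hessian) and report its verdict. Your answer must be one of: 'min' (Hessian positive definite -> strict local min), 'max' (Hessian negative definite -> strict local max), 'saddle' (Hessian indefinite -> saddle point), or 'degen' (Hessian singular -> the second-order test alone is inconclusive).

Compute the Hessian H = grad^2 f:
  H = [[-11, -6], [-6, -8]]
Verify stationarity: grad f(x*) = H x* + g = (0, 0).
Eigenvalues of H: -15.6847, -3.3153.
Both eigenvalues < 0, so H is negative definite -> x* is a strict local max.

max


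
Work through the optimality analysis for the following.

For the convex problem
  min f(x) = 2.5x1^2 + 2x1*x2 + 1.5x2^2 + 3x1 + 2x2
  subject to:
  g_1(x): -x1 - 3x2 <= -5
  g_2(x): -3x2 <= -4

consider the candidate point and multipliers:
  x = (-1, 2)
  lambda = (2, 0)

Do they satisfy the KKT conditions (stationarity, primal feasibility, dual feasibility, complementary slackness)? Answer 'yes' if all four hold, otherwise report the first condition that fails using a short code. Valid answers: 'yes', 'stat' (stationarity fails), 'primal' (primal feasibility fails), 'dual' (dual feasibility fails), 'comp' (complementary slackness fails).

Gradient of f: grad f(x) = Q x + c = (2, 6)
Constraint values g_i(x) = a_i^T x - b_i:
  g_1((-1, 2)) = 0
  g_2((-1, 2)) = -2
Stationarity residual: grad f(x) + sum_i lambda_i a_i = (0, 0)
  -> stationarity OK
Primal feasibility (all g_i <= 0): OK
Dual feasibility (all lambda_i >= 0): OK
Complementary slackness (lambda_i * g_i(x) = 0 for all i): OK

Verdict: yes, KKT holds.

yes


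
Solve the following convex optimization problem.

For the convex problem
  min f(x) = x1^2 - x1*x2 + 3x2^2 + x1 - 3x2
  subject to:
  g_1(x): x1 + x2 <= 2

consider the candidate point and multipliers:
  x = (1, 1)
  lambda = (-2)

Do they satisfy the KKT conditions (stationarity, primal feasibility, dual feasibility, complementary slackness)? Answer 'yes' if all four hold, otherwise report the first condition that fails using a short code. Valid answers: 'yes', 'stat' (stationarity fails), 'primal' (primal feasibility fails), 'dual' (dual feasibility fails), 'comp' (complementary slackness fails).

Gradient of f: grad f(x) = Q x + c = (2, 2)
Constraint values g_i(x) = a_i^T x - b_i:
  g_1((1, 1)) = 0
Stationarity residual: grad f(x) + sum_i lambda_i a_i = (0, 0)
  -> stationarity OK
Primal feasibility (all g_i <= 0): OK
Dual feasibility (all lambda_i >= 0): FAILS
Complementary slackness (lambda_i * g_i(x) = 0 for all i): OK

Verdict: the first failing condition is dual_feasibility -> dual.

dual


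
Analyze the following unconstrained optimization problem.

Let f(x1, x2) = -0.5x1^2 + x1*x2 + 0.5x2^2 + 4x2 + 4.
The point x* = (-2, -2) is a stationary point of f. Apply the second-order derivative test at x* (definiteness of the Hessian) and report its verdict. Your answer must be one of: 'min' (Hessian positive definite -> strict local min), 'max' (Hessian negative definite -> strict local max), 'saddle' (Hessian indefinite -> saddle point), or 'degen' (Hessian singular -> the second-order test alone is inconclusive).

Compute the Hessian H = grad^2 f:
  H = [[-1, 1], [1, 1]]
Verify stationarity: grad f(x*) = H x* + g = (0, 0).
Eigenvalues of H: -1.4142, 1.4142.
Eigenvalues have mixed signs, so H is indefinite -> x* is a saddle point.

saddle


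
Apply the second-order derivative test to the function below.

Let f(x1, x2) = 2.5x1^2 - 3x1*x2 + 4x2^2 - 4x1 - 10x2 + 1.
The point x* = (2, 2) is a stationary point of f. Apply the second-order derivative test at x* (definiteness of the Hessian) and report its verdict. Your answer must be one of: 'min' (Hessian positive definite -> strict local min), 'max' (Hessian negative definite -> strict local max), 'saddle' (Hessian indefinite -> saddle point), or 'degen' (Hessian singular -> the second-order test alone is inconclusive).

Compute the Hessian H = grad^2 f:
  H = [[5, -3], [-3, 8]]
Verify stationarity: grad f(x*) = H x* + g = (0, 0).
Eigenvalues of H: 3.1459, 9.8541.
Both eigenvalues > 0, so H is positive definite -> x* is a strict local min.

min


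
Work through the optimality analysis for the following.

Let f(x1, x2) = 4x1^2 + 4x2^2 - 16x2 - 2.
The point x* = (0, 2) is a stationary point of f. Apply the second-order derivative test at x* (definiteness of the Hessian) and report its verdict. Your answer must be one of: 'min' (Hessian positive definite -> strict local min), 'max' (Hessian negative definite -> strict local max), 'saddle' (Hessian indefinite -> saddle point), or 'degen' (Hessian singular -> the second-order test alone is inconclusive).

Compute the Hessian H = grad^2 f:
  H = [[8, 0], [0, 8]]
Verify stationarity: grad f(x*) = H x* + g = (0, 0).
Eigenvalues of H: 8, 8.
Both eigenvalues > 0, so H is positive definite -> x* is a strict local min.

min


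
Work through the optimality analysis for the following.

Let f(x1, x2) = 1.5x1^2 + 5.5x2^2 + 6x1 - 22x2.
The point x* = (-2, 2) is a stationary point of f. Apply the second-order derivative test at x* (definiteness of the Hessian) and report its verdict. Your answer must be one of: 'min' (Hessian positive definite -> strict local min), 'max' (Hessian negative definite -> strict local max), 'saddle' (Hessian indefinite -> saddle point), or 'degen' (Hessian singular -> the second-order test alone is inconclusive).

Compute the Hessian H = grad^2 f:
  H = [[3, 0], [0, 11]]
Verify stationarity: grad f(x*) = H x* + g = (0, 0).
Eigenvalues of H: 3, 11.
Both eigenvalues > 0, so H is positive definite -> x* is a strict local min.

min


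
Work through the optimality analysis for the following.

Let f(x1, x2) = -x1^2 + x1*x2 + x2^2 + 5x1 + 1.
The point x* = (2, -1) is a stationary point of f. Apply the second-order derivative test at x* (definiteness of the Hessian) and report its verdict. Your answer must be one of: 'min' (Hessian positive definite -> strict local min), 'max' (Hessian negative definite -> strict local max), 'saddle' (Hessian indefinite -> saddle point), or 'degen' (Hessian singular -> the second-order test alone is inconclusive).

Compute the Hessian H = grad^2 f:
  H = [[-2, 1], [1, 2]]
Verify stationarity: grad f(x*) = H x* + g = (0, 0).
Eigenvalues of H: -2.2361, 2.2361.
Eigenvalues have mixed signs, so H is indefinite -> x* is a saddle point.

saddle


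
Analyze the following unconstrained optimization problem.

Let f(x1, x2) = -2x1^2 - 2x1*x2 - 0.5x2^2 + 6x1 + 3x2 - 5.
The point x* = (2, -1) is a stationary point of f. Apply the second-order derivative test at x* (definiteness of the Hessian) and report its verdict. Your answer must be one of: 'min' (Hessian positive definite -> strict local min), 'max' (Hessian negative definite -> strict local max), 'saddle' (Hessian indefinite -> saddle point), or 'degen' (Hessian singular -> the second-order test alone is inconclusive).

Compute the Hessian H = grad^2 f:
  H = [[-4, -2], [-2, -1]]
Verify stationarity: grad f(x*) = H x* + g = (0, 0).
Eigenvalues of H: -5, 0.
H has a zero eigenvalue (singular; negative semidefinite but not definite), so H is neither positive definite, negative definite, nor indefinite. The second-order test alone is inconclusive -> degen.
(Indeed, f is constant along the null direction of H through x*, so x* is not a strict local extremum.)

degen


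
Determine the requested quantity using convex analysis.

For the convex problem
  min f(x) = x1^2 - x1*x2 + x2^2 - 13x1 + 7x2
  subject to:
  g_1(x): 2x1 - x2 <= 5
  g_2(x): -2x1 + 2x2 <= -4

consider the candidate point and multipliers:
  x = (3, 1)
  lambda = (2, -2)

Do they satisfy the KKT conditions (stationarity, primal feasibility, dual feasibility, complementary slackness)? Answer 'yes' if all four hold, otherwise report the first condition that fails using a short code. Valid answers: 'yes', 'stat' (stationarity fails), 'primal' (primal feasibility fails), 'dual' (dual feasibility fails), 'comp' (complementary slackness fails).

Gradient of f: grad f(x) = Q x + c = (-8, 6)
Constraint values g_i(x) = a_i^T x - b_i:
  g_1((3, 1)) = 0
  g_2((3, 1)) = 0
Stationarity residual: grad f(x) + sum_i lambda_i a_i = (0, 0)
  -> stationarity OK
Primal feasibility (all g_i <= 0): OK
Dual feasibility (all lambda_i >= 0): FAILS
Complementary slackness (lambda_i * g_i(x) = 0 for all i): OK

Verdict: the first failing condition is dual_feasibility -> dual.

dual


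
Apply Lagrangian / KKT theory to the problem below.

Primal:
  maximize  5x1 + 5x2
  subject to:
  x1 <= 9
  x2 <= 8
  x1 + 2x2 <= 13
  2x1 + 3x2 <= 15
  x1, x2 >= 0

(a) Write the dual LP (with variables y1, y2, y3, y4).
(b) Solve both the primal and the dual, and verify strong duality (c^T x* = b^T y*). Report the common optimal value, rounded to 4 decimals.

The standard primal-dual pair for 'max c^T x s.t. A x <= b, x >= 0' is:
  Dual:  min b^T y  s.t.  A^T y >= c,  y >= 0.

So the dual LP is:
  minimize  9y1 + 8y2 + 13y3 + 15y4
  subject to:
    y1 + y3 + 2y4 >= 5
    y2 + 2y3 + 3y4 >= 5
    y1, y2, y3, y4 >= 0

Solving the primal: x* = (7.5, 0).
  primal value c^T x* = 37.5.
Solving the dual: y* = (0, 0, 0, 2.5).
  dual value b^T y* = 37.5.
Strong duality: c^T x* = b^T y*. Confirmed.

37.5


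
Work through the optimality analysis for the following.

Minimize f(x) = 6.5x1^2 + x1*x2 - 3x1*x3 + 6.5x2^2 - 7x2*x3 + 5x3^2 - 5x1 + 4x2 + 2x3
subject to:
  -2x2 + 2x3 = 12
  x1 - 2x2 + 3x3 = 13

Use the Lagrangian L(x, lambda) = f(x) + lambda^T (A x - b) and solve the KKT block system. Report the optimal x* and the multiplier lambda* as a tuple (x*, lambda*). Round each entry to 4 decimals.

Form the Lagrangian:
  L(x, lambda) = (1/2) x^T Q x + c^T x + lambda^T (A x - b)
Stationarity (grad_x L = 0): Q x + c + A^T lambda = 0.
Primal feasibility: A x = b.

This gives the KKT block system:
  [ Q   A^T ] [ x     ]   [-c ]
  [ A    0  ] [ lambda ] = [ b ]

Solving the linear system:
  x*      = (-0.3077, -4.6923, 1.3077)
  lambda* = (-50.8462, 17.6154)
  f(x*)   = 183.2692

x* = (-0.3077, -4.6923, 1.3077), lambda* = (-50.8462, 17.6154)


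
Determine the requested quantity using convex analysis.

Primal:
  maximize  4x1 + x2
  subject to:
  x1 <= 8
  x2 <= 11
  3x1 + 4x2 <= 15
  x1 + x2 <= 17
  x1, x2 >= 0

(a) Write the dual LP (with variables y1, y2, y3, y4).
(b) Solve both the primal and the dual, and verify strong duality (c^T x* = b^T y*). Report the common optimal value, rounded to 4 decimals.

The standard primal-dual pair for 'max c^T x s.t. A x <= b, x >= 0' is:
  Dual:  min b^T y  s.t.  A^T y >= c,  y >= 0.

So the dual LP is:
  minimize  8y1 + 11y2 + 15y3 + 17y4
  subject to:
    y1 + 3y3 + y4 >= 4
    y2 + 4y3 + y4 >= 1
    y1, y2, y3, y4 >= 0

Solving the primal: x* = (5, 0).
  primal value c^T x* = 20.
Solving the dual: y* = (0, 0, 1.3333, 0).
  dual value b^T y* = 20.
Strong duality: c^T x* = b^T y*. Confirmed.

20


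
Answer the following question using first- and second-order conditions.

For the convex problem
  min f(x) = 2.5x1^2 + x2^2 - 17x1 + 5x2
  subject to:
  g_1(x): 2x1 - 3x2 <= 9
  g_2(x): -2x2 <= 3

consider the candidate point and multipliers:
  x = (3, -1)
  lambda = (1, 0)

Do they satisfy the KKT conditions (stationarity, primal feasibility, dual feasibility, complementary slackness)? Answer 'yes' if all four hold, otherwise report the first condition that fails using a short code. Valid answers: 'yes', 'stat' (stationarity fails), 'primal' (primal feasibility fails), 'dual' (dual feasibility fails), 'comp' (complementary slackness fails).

Gradient of f: grad f(x) = Q x + c = (-2, 3)
Constraint values g_i(x) = a_i^T x - b_i:
  g_1((3, -1)) = 0
  g_2((3, -1)) = -1
Stationarity residual: grad f(x) + sum_i lambda_i a_i = (0, 0)
  -> stationarity OK
Primal feasibility (all g_i <= 0): OK
Dual feasibility (all lambda_i >= 0): OK
Complementary slackness (lambda_i * g_i(x) = 0 for all i): OK

Verdict: yes, KKT holds.

yes


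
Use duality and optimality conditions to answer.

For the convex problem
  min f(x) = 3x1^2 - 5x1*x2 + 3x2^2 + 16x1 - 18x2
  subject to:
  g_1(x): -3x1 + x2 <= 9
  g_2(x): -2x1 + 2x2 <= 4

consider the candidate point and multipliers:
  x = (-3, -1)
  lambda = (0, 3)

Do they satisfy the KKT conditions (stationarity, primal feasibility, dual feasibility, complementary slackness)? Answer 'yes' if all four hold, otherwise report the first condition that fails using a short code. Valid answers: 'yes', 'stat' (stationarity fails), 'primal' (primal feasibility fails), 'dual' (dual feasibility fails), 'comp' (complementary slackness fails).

Gradient of f: grad f(x) = Q x + c = (3, -9)
Constraint values g_i(x) = a_i^T x - b_i:
  g_1((-3, -1)) = -1
  g_2((-3, -1)) = 0
Stationarity residual: grad f(x) + sum_i lambda_i a_i = (-3, -3)
  -> stationarity FAILS
Primal feasibility (all g_i <= 0): OK
Dual feasibility (all lambda_i >= 0): OK
Complementary slackness (lambda_i * g_i(x) = 0 for all i): OK

Verdict: the first failing condition is stationarity -> stat.

stat


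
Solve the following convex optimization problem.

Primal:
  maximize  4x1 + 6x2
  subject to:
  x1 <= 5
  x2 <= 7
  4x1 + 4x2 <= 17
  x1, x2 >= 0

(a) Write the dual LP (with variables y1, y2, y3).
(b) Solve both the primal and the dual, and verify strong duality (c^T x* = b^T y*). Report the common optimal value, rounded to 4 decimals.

The standard primal-dual pair for 'max c^T x s.t. A x <= b, x >= 0' is:
  Dual:  min b^T y  s.t.  A^T y >= c,  y >= 0.

So the dual LP is:
  minimize  5y1 + 7y2 + 17y3
  subject to:
    y1 + 4y3 >= 4
    y2 + 4y3 >= 6
    y1, y2, y3 >= 0

Solving the primal: x* = (0, 4.25).
  primal value c^T x* = 25.5.
Solving the dual: y* = (0, 0, 1.5).
  dual value b^T y* = 25.5.
Strong duality: c^T x* = b^T y*. Confirmed.

25.5
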